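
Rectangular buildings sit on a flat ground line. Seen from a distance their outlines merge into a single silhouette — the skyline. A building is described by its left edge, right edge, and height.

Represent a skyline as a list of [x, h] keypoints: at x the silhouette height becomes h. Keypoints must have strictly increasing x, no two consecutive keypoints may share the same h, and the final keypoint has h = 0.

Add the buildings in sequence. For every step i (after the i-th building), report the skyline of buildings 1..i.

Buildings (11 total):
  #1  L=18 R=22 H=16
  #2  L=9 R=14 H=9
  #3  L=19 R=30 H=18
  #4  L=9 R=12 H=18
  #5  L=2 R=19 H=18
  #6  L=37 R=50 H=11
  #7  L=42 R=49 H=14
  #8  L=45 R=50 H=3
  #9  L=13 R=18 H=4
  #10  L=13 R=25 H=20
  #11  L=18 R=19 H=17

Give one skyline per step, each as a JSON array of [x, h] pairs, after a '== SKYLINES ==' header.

== SKYLINES ==
[[18,16],[22,0]]
[[9,9],[14,0],[18,16],[22,0]]
[[9,9],[14,0],[18,16],[19,18],[30,0]]
[[9,18],[12,9],[14,0],[18,16],[19,18],[30,0]]
[[2,18],[30,0]]
[[2,18],[30,0],[37,11],[50,0]]
[[2,18],[30,0],[37,11],[42,14],[49,11],[50,0]]
[[2,18],[30,0],[37,11],[42,14],[49,11],[50,0]]
[[2,18],[30,0],[37,11],[42,14],[49,11],[50,0]]
[[2,18],[13,20],[25,18],[30,0],[37,11],[42,14],[49,11],[50,0]]
[[2,18],[13,20],[25,18],[30,0],[37,11],[42,14],[49,11],[50,0]]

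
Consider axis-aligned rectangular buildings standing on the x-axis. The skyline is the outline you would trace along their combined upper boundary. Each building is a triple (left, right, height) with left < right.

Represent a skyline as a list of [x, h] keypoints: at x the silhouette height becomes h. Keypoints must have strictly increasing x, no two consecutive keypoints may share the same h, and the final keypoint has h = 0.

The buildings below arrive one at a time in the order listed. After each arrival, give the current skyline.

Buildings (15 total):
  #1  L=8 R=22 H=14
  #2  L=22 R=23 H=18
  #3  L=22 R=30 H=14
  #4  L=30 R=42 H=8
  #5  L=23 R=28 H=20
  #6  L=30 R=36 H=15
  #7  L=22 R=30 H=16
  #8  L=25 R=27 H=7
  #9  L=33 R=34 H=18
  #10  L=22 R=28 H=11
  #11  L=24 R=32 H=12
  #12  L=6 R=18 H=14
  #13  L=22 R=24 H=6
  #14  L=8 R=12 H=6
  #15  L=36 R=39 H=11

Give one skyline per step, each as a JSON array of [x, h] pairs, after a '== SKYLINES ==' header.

== SKYLINES ==
[[8,14],[22,0]]
[[8,14],[22,18],[23,0]]
[[8,14],[22,18],[23,14],[30,0]]
[[8,14],[22,18],[23,14],[30,8],[42,0]]
[[8,14],[22,18],[23,20],[28,14],[30,8],[42,0]]
[[8,14],[22,18],[23,20],[28,14],[30,15],[36,8],[42,0]]
[[8,14],[22,18],[23,20],[28,16],[30,15],[36,8],[42,0]]
[[8,14],[22,18],[23,20],[28,16],[30,15],[36,8],[42,0]]
[[8,14],[22,18],[23,20],[28,16],[30,15],[33,18],[34,15],[36,8],[42,0]]
[[8,14],[22,18],[23,20],[28,16],[30,15],[33,18],[34,15],[36,8],[42,0]]
[[8,14],[22,18],[23,20],[28,16],[30,15],[33,18],[34,15],[36,8],[42,0]]
[[6,14],[22,18],[23,20],[28,16],[30,15],[33,18],[34,15],[36,8],[42,0]]
[[6,14],[22,18],[23,20],[28,16],[30,15],[33,18],[34,15],[36,8],[42,0]]
[[6,14],[22,18],[23,20],[28,16],[30,15],[33,18],[34,15],[36,8],[42,0]]
[[6,14],[22,18],[23,20],[28,16],[30,15],[33,18],[34,15],[36,11],[39,8],[42,0]]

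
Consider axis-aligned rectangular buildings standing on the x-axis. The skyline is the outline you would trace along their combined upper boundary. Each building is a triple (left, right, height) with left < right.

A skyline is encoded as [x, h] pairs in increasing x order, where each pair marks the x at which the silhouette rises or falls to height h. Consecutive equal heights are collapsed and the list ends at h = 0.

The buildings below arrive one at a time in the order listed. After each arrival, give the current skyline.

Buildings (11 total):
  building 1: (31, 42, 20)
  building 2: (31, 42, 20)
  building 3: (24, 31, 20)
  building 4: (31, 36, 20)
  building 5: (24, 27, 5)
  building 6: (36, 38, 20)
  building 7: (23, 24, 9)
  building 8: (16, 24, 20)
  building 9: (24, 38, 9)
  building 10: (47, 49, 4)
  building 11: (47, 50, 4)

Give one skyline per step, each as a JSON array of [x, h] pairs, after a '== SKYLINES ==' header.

== SKYLINES ==
[[31,20],[42,0]]
[[31,20],[42,0]]
[[24,20],[42,0]]
[[24,20],[42,0]]
[[24,20],[42,0]]
[[24,20],[42,0]]
[[23,9],[24,20],[42,0]]
[[16,20],[42,0]]
[[16,20],[42,0]]
[[16,20],[42,0],[47,4],[49,0]]
[[16,20],[42,0],[47,4],[50,0]]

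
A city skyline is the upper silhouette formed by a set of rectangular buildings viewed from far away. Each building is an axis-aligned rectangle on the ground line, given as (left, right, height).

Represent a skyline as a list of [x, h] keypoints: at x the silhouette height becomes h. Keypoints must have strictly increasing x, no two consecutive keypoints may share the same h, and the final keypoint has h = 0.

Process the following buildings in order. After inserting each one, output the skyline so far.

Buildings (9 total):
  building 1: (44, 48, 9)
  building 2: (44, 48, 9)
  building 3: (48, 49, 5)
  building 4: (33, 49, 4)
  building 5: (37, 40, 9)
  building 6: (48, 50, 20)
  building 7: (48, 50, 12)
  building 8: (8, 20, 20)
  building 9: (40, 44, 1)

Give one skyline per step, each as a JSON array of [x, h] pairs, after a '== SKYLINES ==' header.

== SKYLINES ==
[[44,9],[48,0]]
[[44,9],[48,0]]
[[44,9],[48,5],[49,0]]
[[33,4],[44,9],[48,5],[49,0]]
[[33,4],[37,9],[40,4],[44,9],[48,5],[49,0]]
[[33,4],[37,9],[40,4],[44,9],[48,20],[50,0]]
[[33,4],[37,9],[40,4],[44,9],[48,20],[50,0]]
[[8,20],[20,0],[33,4],[37,9],[40,4],[44,9],[48,20],[50,0]]
[[8,20],[20,0],[33,4],[37,9],[40,4],[44,9],[48,20],[50,0]]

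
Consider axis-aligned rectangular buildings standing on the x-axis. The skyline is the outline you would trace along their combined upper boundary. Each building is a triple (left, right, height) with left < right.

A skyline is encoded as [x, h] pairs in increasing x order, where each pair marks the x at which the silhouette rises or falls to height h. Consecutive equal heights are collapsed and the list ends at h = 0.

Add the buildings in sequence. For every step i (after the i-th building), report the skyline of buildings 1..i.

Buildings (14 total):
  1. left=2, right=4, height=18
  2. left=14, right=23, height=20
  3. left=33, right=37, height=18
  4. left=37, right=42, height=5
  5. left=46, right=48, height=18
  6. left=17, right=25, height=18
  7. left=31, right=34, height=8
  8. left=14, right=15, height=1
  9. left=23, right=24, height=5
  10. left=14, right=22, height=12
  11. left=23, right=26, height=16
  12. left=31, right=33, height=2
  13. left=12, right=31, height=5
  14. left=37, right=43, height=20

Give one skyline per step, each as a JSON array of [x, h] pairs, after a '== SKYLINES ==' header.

== SKYLINES ==
[[2,18],[4,0]]
[[2,18],[4,0],[14,20],[23,0]]
[[2,18],[4,0],[14,20],[23,0],[33,18],[37,0]]
[[2,18],[4,0],[14,20],[23,0],[33,18],[37,5],[42,0]]
[[2,18],[4,0],[14,20],[23,0],[33,18],[37,5],[42,0],[46,18],[48,0]]
[[2,18],[4,0],[14,20],[23,18],[25,0],[33,18],[37,5],[42,0],[46,18],[48,0]]
[[2,18],[4,0],[14,20],[23,18],[25,0],[31,8],[33,18],[37,5],[42,0],[46,18],[48,0]]
[[2,18],[4,0],[14,20],[23,18],[25,0],[31,8],[33,18],[37,5],[42,0],[46,18],[48,0]]
[[2,18],[4,0],[14,20],[23,18],[25,0],[31,8],[33,18],[37,5],[42,0],[46,18],[48,0]]
[[2,18],[4,0],[14,20],[23,18],[25,0],[31,8],[33,18],[37,5],[42,0],[46,18],[48,0]]
[[2,18],[4,0],[14,20],[23,18],[25,16],[26,0],[31,8],[33,18],[37,5],[42,0],[46,18],[48,0]]
[[2,18],[4,0],[14,20],[23,18],[25,16],[26,0],[31,8],[33,18],[37,5],[42,0],[46,18],[48,0]]
[[2,18],[4,0],[12,5],[14,20],[23,18],[25,16],[26,5],[31,8],[33,18],[37,5],[42,0],[46,18],[48,0]]
[[2,18],[4,0],[12,5],[14,20],[23,18],[25,16],[26,5],[31,8],[33,18],[37,20],[43,0],[46,18],[48,0]]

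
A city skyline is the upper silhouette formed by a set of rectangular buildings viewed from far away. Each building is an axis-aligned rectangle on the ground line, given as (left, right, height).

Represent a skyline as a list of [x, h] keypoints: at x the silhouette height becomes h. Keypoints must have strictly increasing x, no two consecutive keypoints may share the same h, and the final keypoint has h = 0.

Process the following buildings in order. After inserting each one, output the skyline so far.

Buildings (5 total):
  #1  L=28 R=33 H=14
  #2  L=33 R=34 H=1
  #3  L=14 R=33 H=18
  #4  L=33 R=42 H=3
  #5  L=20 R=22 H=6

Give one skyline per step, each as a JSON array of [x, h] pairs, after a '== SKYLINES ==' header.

== SKYLINES ==
[[28,14],[33,0]]
[[28,14],[33,1],[34,0]]
[[14,18],[33,1],[34,0]]
[[14,18],[33,3],[42,0]]
[[14,18],[33,3],[42,0]]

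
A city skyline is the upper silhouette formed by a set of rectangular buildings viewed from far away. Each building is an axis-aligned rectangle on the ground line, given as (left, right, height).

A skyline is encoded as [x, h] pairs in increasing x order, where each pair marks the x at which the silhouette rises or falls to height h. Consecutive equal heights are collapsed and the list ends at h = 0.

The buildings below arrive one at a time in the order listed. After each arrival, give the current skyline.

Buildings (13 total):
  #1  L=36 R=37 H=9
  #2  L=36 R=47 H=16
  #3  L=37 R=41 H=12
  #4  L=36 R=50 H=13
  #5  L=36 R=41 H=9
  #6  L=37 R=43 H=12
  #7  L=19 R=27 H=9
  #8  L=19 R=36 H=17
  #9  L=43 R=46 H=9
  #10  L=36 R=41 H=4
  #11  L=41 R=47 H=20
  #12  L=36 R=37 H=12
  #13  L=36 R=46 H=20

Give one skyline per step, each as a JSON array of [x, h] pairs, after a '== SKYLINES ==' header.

== SKYLINES ==
[[36,9],[37,0]]
[[36,16],[47,0]]
[[36,16],[47,0]]
[[36,16],[47,13],[50,0]]
[[36,16],[47,13],[50,0]]
[[36,16],[47,13],[50,0]]
[[19,9],[27,0],[36,16],[47,13],[50,0]]
[[19,17],[36,16],[47,13],[50,0]]
[[19,17],[36,16],[47,13],[50,0]]
[[19,17],[36,16],[47,13],[50,0]]
[[19,17],[36,16],[41,20],[47,13],[50,0]]
[[19,17],[36,16],[41,20],[47,13],[50,0]]
[[19,17],[36,20],[47,13],[50,0]]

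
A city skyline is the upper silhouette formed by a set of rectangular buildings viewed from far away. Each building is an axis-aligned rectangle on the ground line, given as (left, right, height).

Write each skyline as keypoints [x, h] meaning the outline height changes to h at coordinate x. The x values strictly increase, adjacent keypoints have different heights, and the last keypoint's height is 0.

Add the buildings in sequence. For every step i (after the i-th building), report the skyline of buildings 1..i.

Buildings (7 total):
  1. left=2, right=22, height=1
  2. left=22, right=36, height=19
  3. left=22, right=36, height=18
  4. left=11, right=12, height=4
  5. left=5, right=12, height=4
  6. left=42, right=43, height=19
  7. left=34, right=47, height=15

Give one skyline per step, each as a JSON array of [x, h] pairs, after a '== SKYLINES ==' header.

== SKYLINES ==
[[2,1],[22,0]]
[[2,1],[22,19],[36,0]]
[[2,1],[22,19],[36,0]]
[[2,1],[11,4],[12,1],[22,19],[36,0]]
[[2,1],[5,4],[12,1],[22,19],[36,0]]
[[2,1],[5,4],[12,1],[22,19],[36,0],[42,19],[43,0]]
[[2,1],[5,4],[12,1],[22,19],[36,15],[42,19],[43,15],[47,0]]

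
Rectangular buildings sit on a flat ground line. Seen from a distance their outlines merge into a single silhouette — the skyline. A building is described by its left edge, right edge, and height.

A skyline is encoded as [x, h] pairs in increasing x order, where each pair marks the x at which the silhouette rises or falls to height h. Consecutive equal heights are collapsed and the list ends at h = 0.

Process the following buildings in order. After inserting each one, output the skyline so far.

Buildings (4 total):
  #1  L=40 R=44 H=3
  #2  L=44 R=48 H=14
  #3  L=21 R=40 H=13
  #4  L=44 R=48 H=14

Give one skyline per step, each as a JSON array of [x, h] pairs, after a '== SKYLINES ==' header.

== SKYLINES ==
[[40,3],[44,0]]
[[40,3],[44,14],[48,0]]
[[21,13],[40,3],[44,14],[48,0]]
[[21,13],[40,3],[44,14],[48,0]]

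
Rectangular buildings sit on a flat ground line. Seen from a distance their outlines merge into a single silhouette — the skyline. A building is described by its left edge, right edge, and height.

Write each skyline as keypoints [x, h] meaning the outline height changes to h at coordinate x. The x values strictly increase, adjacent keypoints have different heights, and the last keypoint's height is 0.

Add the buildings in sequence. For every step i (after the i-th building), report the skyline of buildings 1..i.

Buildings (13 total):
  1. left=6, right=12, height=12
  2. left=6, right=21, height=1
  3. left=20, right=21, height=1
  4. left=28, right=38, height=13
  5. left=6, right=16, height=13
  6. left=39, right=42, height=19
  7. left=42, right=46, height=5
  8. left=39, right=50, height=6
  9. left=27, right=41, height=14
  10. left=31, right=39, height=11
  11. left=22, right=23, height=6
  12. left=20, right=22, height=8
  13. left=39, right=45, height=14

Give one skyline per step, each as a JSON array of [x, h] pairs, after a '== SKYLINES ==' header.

== SKYLINES ==
[[6,12],[12,0]]
[[6,12],[12,1],[21,0]]
[[6,12],[12,1],[21,0]]
[[6,12],[12,1],[21,0],[28,13],[38,0]]
[[6,13],[16,1],[21,0],[28,13],[38,0]]
[[6,13],[16,1],[21,0],[28,13],[38,0],[39,19],[42,0]]
[[6,13],[16,1],[21,0],[28,13],[38,0],[39,19],[42,5],[46,0]]
[[6,13],[16,1],[21,0],[28,13],[38,0],[39,19],[42,6],[50,0]]
[[6,13],[16,1],[21,0],[27,14],[39,19],[42,6],[50,0]]
[[6,13],[16,1],[21,0],[27,14],[39,19],[42,6],[50,0]]
[[6,13],[16,1],[21,0],[22,6],[23,0],[27,14],[39,19],[42,6],[50,0]]
[[6,13],[16,1],[20,8],[22,6],[23,0],[27,14],[39,19],[42,6],[50,0]]
[[6,13],[16,1],[20,8],[22,6],[23,0],[27,14],[39,19],[42,14],[45,6],[50,0]]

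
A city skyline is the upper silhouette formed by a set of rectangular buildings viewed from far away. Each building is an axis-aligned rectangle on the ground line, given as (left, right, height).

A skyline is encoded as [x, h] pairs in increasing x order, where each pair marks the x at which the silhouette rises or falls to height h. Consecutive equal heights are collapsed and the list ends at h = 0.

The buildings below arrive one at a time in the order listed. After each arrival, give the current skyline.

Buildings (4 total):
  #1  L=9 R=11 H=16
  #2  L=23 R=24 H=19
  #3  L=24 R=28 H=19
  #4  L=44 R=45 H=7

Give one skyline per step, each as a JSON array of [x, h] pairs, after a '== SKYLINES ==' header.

== SKYLINES ==
[[9,16],[11,0]]
[[9,16],[11,0],[23,19],[24,0]]
[[9,16],[11,0],[23,19],[28,0]]
[[9,16],[11,0],[23,19],[28,0],[44,7],[45,0]]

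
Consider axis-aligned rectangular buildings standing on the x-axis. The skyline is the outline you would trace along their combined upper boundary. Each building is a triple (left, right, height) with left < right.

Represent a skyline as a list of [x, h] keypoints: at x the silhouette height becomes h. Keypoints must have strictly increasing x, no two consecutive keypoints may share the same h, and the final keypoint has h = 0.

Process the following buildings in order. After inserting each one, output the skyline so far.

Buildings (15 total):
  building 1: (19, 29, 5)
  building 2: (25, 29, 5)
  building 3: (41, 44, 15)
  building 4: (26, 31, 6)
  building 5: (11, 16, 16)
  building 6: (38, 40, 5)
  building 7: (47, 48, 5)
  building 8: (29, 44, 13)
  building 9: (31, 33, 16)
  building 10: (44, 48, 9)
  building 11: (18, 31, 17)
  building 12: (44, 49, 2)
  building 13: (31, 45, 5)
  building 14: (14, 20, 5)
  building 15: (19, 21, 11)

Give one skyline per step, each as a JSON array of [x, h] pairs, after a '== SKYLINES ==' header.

== SKYLINES ==
[[19,5],[29,0]]
[[19,5],[29,0]]
[[19,5],[29,0],[41,15],[44,0]]
[[19,5],[26,6],[31,0],[41,15],[44,0]]
[[11,16],[16,0],[19,5],[26,6],[31,0],[41,15],[44,0]]
[[11,16],[16,0],[19,5],[26,6],[31,0],[38,5],[40,0],[41,15],[44,0]]
[[11,16],[16,0],[19,5],[26,6],[31,0],[38,5],[40,0],[41,15],[44,0],[47,5],[48,0]]
[[11,16],[16,0],[19,5],[26,6],[29,13],[41,15],[44,0],[47,5],[48,0]]
[[11,16],[16,0],[19,5],[26,6],[29,13],[31,16],[33,13],[41,15],[44,0],[47,5],[48,0]]
[[11,16],[16,0],[19,5],[26,6],[29,13],[31,16],[33,13],[41,15],[44,9],[48,0]]
[[11,16],[16,0],[18,17],[31,16],[33,13],[41,15],[44,9],[48,0]]
[[11,16],[16,0],[18,17],[31,16],[33,13],[41,15],[44,9],[48,2],[49,0]]
[[11,16],[16,0],[18,17],[31,16],[33,13],[41,15],[44,9],[48,2],[49,0]]
[[11,16],[16,5],[18,17],[31,16],[33,13],[41,15],[44,9],[48,2],[49,0]]
[[11,16],[16,5],[18,17],[31,16],[33,13],[41,15],[44,9],[48,2],[49,0]]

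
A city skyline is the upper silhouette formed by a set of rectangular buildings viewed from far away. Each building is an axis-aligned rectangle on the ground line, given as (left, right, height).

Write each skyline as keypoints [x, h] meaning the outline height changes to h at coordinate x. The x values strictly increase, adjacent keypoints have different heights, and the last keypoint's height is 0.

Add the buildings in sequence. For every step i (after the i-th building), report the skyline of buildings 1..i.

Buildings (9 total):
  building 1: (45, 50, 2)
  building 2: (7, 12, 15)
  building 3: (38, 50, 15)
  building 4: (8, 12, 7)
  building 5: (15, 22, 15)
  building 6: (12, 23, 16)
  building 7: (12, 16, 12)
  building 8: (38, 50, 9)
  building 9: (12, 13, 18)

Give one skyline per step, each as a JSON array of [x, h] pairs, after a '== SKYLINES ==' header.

== SKYLINES ==
[[45,2],[50,0]]
[[7,15],[12,0],[45,2],[50,0]]
[[7,15],[12,0],[38,15],[50,0]]
[[7,15],[12,0],[38,15],[50,0]]
[[7,15],[12,0],[15,15],[22,0],[38,15],[50,0]]
[[7,15],[12,16],[23,0],[38,15],[50,0]]
[[7,15],[12,16],[23,0],[38,15],[50,0]]
[[7,15],[12,16],[23,0],[38,15],[50,0]]
[[7,15],[12,18],[13,16],[23,0],[38,15],[50,0]]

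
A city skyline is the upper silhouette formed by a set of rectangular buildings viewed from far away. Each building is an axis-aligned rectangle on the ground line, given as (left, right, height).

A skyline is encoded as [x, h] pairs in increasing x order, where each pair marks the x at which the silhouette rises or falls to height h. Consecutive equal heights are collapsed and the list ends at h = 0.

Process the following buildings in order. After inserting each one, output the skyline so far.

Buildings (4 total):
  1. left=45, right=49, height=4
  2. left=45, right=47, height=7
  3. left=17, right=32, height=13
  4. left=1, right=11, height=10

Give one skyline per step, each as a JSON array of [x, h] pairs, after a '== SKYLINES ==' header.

== SKYLINES ==
[[45,4],[49,0]]
[[45,7],[47,4],[49,0]]
[[17,13],[32,0],[45,7],[47,4],[49,0]]
[[1,10],[11,0],[17,13],[32,0],[45,7],[47,4],[49,0]]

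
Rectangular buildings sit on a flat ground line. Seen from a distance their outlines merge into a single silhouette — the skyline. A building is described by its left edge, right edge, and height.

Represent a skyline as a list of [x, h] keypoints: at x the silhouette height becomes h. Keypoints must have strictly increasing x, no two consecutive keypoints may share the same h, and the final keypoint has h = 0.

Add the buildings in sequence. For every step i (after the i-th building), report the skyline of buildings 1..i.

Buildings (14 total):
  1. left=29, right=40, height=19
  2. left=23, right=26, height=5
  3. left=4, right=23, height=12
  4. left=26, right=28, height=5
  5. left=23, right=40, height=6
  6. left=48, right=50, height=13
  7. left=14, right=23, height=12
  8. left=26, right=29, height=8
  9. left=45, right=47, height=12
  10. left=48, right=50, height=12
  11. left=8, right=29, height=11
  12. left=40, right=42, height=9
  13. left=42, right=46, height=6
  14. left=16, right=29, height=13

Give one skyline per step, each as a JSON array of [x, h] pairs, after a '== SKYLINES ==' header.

== SKYLINES ==
[[29,19],[40,0]]
[[23,5],[26,0],[29,19],[40,0]]
[[4,12],[23,5],[26,0],[29,19],[40,0]]
[[4,12],[23,5],[28,0],[29,19],[40,0]]
[[4,12],[23,6],[29,19],[40,0]]
[[4,12],[23,6],[29,19],[40,0],[48,13],[50,0]]
[[4,12],[23,6],[29,19],[40,0],[48,13],[50,0]]
[[4,12],[23,6],[26,8],[29,19],[40,0],[48,13],[50,0]]
[[4,12],[23,6],[26,8],[29,19],[40,0],[45,12],[47,0],[48,13],[50,0]]
[[4,12],[23,6],[26,8],[29,19],[40,0],[45,12],[47,0],[48,13],[50,0]]
[[4,12],[23,11],[29,19],[40,0],[45,12],[47,0],[48,13],[50,0]]
[[4,12],[23,11],[29,19],[40,9],[42,0],[45,12],[47,0],[48,13],[50,0]]
[[4,12],[23,11],[29,19],[40,9],[42,6],[45,12],[47,0],[48,13],[50,0]]
[[4,12],[16,13],[29,19],[40,9],[42,6],[45,12],[47,0],[48,13],[50,0]]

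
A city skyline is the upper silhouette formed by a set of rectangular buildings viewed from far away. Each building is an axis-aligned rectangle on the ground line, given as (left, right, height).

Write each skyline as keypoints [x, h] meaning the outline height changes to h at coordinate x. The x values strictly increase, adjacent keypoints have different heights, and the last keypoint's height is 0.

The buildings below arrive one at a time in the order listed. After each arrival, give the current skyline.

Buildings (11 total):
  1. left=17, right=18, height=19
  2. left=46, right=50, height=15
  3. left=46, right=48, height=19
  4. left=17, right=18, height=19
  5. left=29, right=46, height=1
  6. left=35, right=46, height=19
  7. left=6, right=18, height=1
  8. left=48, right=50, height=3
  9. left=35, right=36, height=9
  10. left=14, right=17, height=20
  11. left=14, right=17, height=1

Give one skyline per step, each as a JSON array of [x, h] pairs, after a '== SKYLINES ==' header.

== SKYLINES ==
[[17,19],[18,0]]
[[17,19],[18,0],[46,15],[50,0]]
[[17,19],[18,0],[46,19],[48,15],[50,0]]
[[17,19],[18,0],[46,19],[48,15],[50,0]]
[[17,19],[18,0],[29,1],[46,19],[48,15],[50,0]]
[[17,19],[18,0],[29,1],[35,19],[48,15],[50,0]]
[[6,1],[17,19],[18,0],[29,1],[35,19],[48,15],[50,0]]
[[6,1],[17,19],[18,0],[29,1],[35,19],[48,15],[50,0]]
[[6,1],[17,19],[18,0],[29,1],[35,19],[48,15],[50,0]]
[[6,1],[14,20],[17,19],[18,0],[29,1],[35,19],[48,15],[50,0]]
[[6,1],[14,20],[17,19],[18,0],[29,1],[35,19],[48,15],[50,0]]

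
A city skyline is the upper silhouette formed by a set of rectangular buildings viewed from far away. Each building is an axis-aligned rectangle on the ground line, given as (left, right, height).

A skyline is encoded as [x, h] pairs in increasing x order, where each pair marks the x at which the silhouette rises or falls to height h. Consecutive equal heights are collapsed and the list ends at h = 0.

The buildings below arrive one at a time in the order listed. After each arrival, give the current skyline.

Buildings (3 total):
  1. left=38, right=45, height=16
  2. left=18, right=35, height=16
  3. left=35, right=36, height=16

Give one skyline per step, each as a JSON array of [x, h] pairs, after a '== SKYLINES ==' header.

== SKYLINES ==
[[38,16],[45,0]]
[[18,16],[35,0],[38,16],[45,0]]
[[18,16],[36,0],[38,16],[45,0]]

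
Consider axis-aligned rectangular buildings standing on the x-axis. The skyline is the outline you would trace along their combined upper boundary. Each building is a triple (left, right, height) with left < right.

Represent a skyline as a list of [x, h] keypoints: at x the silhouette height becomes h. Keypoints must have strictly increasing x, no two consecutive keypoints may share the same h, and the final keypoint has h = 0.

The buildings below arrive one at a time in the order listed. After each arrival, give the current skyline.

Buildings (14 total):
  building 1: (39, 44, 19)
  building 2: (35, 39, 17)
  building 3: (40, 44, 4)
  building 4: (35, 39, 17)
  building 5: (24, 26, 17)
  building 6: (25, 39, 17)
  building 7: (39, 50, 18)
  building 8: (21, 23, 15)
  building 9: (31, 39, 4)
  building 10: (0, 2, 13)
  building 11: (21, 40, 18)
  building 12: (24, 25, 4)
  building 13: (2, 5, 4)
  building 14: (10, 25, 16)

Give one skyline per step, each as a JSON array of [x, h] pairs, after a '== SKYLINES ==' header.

== SKYLINES ==
[[39,19],[44,0]]
[[35,17],[39,19],[44,0]]
[[35,17],[39,19],[44,0]]
[[35,17],[39,19],[44,0]]
[[24,17],[26,0],[35,17],[39,19],[44,0]]
[[24,17],[39,19],[44,0]]
[[24,17],[39,19],[44,18],[50,0]]
[[21,15],[23,0],[24,17],[39,19],[44,18],[50,0]]
[[21,15],[23,0],[24,17],[39,19],[44,18],[50,0]]
[[0,13],[2,0],[21,15],[23,0],[24,17],[39,19],[44,18],[50,0]]
[[0,13],[2,0],[21,18],[39,19],[44,18],[50,0]]
[[0,13],[2,0],[21,18],[39,19],[44,18],[50,0]]
[[0,13],[2,4],[5,0],[21,18],[39,19],[44,18],[50,0]]
[[0,13],[2,4],[5,0],[10,16],[21,18],[39,19],[44,18],[50,0]]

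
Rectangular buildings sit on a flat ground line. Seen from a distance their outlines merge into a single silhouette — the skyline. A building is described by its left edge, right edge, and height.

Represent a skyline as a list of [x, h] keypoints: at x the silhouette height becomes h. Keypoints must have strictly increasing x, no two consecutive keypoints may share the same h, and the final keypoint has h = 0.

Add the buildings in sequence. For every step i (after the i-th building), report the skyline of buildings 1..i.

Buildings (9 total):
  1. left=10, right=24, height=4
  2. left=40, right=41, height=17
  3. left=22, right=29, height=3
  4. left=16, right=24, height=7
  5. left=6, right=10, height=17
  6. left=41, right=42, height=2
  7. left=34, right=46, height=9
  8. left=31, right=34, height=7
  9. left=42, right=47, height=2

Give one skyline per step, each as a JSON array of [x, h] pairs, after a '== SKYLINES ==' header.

== SKYLINES ==
[[10,4],[24,0]]
[[10,4],[24,0],[40,17],[41,0]]
[[10,4],[24,3],[29,0],[40,17],[41,0]]
[[10,4],[16,7],[24,3],[29,0],[40,17],[41,0]]
[[6,17],[10,4],[16,7],[24,3],[29,0],[40,17],[41,0]]
[[6,17],[10,4],[16,7],[24,3],[29,0],[40,17],[41,2],[42,0]]
[[6,17],[10,4],[16,7],[24,3],[29,0],[34,9],[40,17],[41,9],[46,0]]
[[6,17],[10,4],[16,7],[24,3],[29,0],[31,7],[34,9],[40,17],[41,9],[46,0]]
[[6,17],[10,4],[16,7],[24,3],[29,0],[31,7],[34,9],[40,17],[41,9],[46,2],[47,0]]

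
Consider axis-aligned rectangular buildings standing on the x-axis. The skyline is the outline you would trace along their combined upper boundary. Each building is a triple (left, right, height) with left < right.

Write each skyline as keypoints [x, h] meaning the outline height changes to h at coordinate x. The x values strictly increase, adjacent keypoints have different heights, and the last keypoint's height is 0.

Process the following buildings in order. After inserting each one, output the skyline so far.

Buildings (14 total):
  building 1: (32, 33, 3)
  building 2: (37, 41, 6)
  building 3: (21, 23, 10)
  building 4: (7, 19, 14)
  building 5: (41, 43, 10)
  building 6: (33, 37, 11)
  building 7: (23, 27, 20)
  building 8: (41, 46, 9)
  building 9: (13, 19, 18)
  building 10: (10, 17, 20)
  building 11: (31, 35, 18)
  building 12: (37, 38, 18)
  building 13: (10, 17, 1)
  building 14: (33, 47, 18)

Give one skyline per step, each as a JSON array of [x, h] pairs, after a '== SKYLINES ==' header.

== SKYLINES ==
[[32,3],[33,0]]
[[32,3],[33,0],[37,6],[41,0]]
[[21,10],[23,0],[32,3],[33,0],[37,6],[41,0]]
[[7,14],[19,0],[21,10],[23,0],[32,3],[33,0],[37,6],[41,0]]
[[7,14],[19,0],[21,10],[23,0],[32,3],[33,0],[37,6],[41,10],[43,0]]
[[7,14],[19,0],[21,10],[23,0],[32,3],[33,11],[37,6],[41,10],[43,0]]
[[7,14],[19,0],[21,10],[23,20],[27,0],[32,3],[33,11],[37,6],[41,10],[43,0]]
[[7,14],[19,0],[21,10],[23,20],[27,0],[32,3],[33,11],[37,6],[41,10],[43,9],[46,0]]
[[7,14],[13,18],[19,0],[21,10],[23,20],[27,0],[32,3],[33,11],[37,6],[41,10],[43,9],[46,0]]
[[7,14],[10,20],[17,18],[19,0],[21,10],[23,20],[27,0],[32,3],[33,11],[37,6],[41,10],[43,9],[46,0]]
[[7,14],[10,20],[17,18],[19,0],[21,10],[23,20],[27,0],[31,18],[35,11],[37,6],[41,10],[43,9],[46,0]]
[[7,14],[10,20],[17,18],[19,0],[21,10],[23,20],[27,0],[31,18],[35,11],[37,18],[38,6],[41,10],[43,9],[46,0]]
[[7,14],[10,20],[17,18],[19,0],[21,10],[23,20],[27,0],[31,18],[35,11],[37,18],[38,6],[41,10],[43,9],[46,0]]
[[7,14],[10,20],[17,18],[19,0],[21,10],[23,20],[27,0],[31,18],[47,0]]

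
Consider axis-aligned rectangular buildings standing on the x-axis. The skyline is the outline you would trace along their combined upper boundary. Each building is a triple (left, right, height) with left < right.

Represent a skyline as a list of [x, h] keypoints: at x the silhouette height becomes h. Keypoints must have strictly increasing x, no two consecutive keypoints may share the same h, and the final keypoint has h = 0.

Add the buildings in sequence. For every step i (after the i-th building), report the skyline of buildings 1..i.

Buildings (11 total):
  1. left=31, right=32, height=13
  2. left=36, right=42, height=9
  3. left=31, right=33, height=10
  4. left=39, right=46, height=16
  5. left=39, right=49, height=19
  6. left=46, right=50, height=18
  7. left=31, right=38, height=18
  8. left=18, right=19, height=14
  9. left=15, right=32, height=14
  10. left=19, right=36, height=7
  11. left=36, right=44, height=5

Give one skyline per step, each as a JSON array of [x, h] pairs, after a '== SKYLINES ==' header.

== SKYLINES ==
[[31,13],[32,0]]
[[31,13],[32,0],[36,9],[42,0]]
[[31,13],[32,10],[33,0],[36,9],[42,0]]
[[31,13],[32,10],[33,0],[36,9],[39,16],[46,0]]
[[31,13],[32,10],[33,0],[36,9],[39,19],[49,0]]
[[31,13],[32,10],[33,0],[36,9],[39,19],[49,18],[50,0]]
[[31,18],[38,9],[39,19],[49,18],[50,0]]
[[18,14],[19,0],[31,18],[38,9],[39,19],[49,18],[50,0]]
[[15,14],[31,18],[38,9],[39,19],[49,18],[50,0]]
[[15,14],[31,18],[38,9],[39,19],[49,18],[50,0]]
[[15,14],[31,18],[38,9],[39,19],[49,18],[50,0]]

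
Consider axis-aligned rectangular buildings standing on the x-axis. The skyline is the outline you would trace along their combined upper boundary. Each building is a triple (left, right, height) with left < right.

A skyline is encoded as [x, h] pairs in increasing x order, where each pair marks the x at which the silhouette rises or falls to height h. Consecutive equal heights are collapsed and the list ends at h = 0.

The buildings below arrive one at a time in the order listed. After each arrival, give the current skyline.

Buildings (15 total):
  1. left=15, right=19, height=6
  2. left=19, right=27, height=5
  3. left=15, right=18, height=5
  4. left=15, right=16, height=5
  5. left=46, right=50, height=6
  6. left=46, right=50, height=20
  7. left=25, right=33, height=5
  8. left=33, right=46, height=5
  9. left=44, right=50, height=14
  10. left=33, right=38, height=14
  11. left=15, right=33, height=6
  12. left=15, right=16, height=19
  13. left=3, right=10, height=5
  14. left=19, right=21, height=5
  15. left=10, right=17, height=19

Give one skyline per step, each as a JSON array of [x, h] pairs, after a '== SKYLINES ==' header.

== SKYLINES ==
[[15,6],[19,0]]
[[15,6],[19,5],[27,0]]
[[15,6],[19,5],[27,0]]
[[15,6],[19,5],[27,0]]
[[15,6],[19,5],[27,0],[46,6],[50,0]]
[[15,6],[19,5],[27,0],[46,20],[50,0]]
[[15,6],[19,5],[33,0],[46,20],[50,0]]
[[15,6],[19,5],[46,20],[50,0]]
[[15,6],[19,5],[44,14],[46,20],[50,0]]
[[15,6],[19,5],[33,14],[38,5],[44,14],[46,20],[50,0]]
[[15,6],[33,14],[38,5],[44,14],[46,20],[50,0]]
[[15,19],[16,6],[33,14],[38,5],[44,14],[46,20],[50,0]]
[[3,5],[10,0],[15,19],[16,6],[33,14],[38,5],[44,14],[46,20],[50,0]]
[[3,5],[10,0],[15,19],[16,6],[33,14],[38,5],[44,14],[46,20],[50,0]]
[[3,5],[10,19],[17,6],[33,14],[38,5],[44,14],[46,20],[50,0]]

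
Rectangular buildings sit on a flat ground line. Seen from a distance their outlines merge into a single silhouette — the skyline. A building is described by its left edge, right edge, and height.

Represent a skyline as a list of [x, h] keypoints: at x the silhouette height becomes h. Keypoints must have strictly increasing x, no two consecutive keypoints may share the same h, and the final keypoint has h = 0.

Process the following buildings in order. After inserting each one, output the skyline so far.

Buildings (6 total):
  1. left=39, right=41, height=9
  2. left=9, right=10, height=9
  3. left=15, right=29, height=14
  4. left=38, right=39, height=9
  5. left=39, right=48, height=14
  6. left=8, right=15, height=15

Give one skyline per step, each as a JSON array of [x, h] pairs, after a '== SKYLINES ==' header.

== SKYLINES ==
[[39,9],[41,0]]
[[9,9],[10,0],[39,9],[41,0]]
[[9,9],[10,0],[15,14],[29,0],[39,9],[41,0]]
[[9,9],[10,0],[15,14],[29,0],[38,9],[41,0]]
[[9,9],[10,0],[15,14],[29,0],[38,9],[39,14],[48,0]]
[[8,15],[15,14],[29,0],[38,9],[39,14],[48,0]]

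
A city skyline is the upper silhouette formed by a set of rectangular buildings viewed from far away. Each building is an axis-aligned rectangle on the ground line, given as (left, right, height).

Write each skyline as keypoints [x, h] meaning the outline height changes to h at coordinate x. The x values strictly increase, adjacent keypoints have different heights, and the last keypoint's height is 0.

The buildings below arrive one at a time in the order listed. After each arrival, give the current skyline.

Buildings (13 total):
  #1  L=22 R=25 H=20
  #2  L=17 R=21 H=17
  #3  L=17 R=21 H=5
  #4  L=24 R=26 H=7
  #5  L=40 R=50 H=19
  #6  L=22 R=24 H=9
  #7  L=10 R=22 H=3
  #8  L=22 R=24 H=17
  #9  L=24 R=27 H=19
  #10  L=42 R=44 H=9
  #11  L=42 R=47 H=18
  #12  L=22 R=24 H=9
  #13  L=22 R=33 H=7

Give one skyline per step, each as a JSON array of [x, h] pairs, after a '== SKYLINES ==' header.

== SKYLINES ==
[[22,20],[25,0]]
[[17,17],[21,0],[22,20],[25,0]]
[[17,17],[21,0],[22,20],[25,0]]
[[17,17],[21,0],[22,20],[25,7],[26,0]]
[[17,17],[21,0],[22,20],[25,7],[26,0],[40,19],[50,0]]
[[17,17],[21,0],[22,20],[25,7],[26,0],[40,19],[50,0]]
[[10,3],[17,17],[21,3],[22,20],[25,7],[26,0],[40,19],[50,0]]
[[10,3],[17,17],[21,3],[22,20],[25,7],[26,0],[40,19],[50,0]]
[[10,3],[17,17],[21,3],[22,20],[25,19],[27,0],[40,19],[50,0]]
[[10,3],[17,17],[21,3],[22,20],[25,19],[27,0],[40,19],[50,0]]
[[10,3],[17,17],[21,3],[22,20],[25,19],[27,0],[40,19],[50,0]]
[[10,3],[17,17],[21,3],[22,20],[25,19],[27,0],[40,19],[50,0]]
[[10,3],[17,17],[21,3],[22,20],[25,19],[27,7],[33,0],[40,19],[50,0]]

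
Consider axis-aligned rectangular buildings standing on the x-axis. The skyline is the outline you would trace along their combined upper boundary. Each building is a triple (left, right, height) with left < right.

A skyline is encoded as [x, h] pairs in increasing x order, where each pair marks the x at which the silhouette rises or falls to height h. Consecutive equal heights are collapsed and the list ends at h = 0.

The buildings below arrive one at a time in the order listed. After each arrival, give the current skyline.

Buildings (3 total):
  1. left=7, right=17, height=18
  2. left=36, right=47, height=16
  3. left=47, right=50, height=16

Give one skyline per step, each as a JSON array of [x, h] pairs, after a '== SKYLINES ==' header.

== SKYLINES ==
[[7,18],[17,0]]
[[7,18],[17,0],[36,16],[47,0]]
[[7,18],[17,0],[36,16],[50,0]]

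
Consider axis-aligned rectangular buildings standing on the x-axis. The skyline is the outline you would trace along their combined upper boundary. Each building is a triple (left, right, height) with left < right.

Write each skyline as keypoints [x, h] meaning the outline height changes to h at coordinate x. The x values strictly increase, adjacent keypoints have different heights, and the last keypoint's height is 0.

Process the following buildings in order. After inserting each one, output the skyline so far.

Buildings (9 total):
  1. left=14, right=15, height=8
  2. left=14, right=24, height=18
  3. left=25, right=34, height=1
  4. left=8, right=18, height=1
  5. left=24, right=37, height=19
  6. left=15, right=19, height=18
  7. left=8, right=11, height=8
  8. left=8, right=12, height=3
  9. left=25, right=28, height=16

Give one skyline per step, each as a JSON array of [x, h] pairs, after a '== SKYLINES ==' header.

== SKYLINES ==
[[14,8],[15,0]]
[[14,18],[24,0]]
[[14,18],[24,0],[25,1],[34,0]]
[[8,1],[14,18],[24,0],[25,1],[34,0]]
[[8,1],[14,18],[24,19],[37,0]]
[[8,1],[14,18],[24,19],[37,0]]
[[8,8],[11,1],[14,18],[24,19],[37,0]]
[[8,8],[11,3],[12,1],[14,18],[24,19],[37,0]]
[[8,8],[11,3],[12,1],[14,18],[24,19],[37,0]]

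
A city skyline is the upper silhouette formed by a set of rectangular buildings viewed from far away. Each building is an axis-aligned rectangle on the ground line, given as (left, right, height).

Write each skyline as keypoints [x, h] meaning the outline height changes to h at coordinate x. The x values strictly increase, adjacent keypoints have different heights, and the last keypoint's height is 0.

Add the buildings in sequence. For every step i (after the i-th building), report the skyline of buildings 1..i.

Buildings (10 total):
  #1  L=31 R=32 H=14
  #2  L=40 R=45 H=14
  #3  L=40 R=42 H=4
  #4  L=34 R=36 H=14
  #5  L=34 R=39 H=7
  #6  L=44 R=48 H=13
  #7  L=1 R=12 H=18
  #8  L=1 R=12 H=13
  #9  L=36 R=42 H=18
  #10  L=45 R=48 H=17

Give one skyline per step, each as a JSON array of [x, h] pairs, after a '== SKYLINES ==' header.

== SKYLINES ==
[[31,14],[32,0]]
[[31,14],[32,0],[40,14],[45,0]]
[[31,14],[32,0],[40,14],[45,0]]
[[31,14],[32,0],[34,14],[36,0],[40,14],[45,0]]
[[31,14],[32,0],[34,14],[36,7],[39,0],[40,14],[45,0]]
[[31,14],[32,0],[34,14],[36,7],[39,0],[40,14],[45,13],[48,0]]
[[1,18],[12,0],[31,14],[32,0],[34,14],[36,7],[39,0],[40,14],[45,13],[48,0]]
[[1,18],[12,0],[31,14],[32,0],[34,14],[36,7],[39,0],[40,14],[45,13],[48,0]]
[[1,18],[12,0],[31,14],[32,0],[34,14],[36,18],[42,14],[45,13],[48,0]]
[[1,18],[12,0],[31,14],[32,0],[34,14],[36,18],[42,14],[45,17],[48,0]]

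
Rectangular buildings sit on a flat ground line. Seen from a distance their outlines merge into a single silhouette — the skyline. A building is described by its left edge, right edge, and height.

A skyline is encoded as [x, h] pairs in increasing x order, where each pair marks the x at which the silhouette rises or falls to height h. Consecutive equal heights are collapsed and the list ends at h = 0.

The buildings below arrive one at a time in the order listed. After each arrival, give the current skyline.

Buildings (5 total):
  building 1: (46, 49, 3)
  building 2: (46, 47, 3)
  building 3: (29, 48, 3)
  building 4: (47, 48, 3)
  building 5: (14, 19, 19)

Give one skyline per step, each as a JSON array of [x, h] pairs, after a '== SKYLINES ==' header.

== SKYLINES ==
[[46,3],[49,0]]
[[46,3],[49,0]]
[[29,3],[49,0]]
[[29,3],[49,0]]
[[14,19],[19,0],[29,3],[49,0]]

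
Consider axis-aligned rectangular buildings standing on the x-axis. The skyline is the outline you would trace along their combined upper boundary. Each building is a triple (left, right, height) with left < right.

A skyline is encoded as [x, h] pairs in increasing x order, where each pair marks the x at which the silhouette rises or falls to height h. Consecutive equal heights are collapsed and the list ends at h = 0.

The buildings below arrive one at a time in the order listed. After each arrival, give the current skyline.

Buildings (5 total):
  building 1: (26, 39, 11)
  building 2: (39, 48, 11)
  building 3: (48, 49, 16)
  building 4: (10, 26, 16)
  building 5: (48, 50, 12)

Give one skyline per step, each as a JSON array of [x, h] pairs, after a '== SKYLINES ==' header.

== SKYLINES ==
[[26,11],[39,0]]
[[26,11],[48,0]]
[[26,11],[48,16],[49,0]]
[[10,16],[26,11],[48,16],[49,0]]
[[10,16],[26,11],[48,16],[49,12],[50,0]]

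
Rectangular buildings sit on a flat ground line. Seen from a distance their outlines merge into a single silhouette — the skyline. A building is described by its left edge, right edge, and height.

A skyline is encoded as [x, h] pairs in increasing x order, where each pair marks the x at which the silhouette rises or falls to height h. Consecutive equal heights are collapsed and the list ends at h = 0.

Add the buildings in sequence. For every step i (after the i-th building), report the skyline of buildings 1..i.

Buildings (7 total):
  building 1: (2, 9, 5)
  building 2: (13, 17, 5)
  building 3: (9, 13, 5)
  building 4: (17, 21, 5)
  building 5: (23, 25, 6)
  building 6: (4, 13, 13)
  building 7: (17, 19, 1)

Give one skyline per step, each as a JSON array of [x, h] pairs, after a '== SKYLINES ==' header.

== SKYLINES ==
[[2,5],[9,0]]
[[2,5],[9,0],[13,5],[17,0]]
[[2,5],[17,0]]
[[2,5],[21,0]]
[[2,5],[21,0],[23,6],[25,0]]
[[2,5],[4,13],[13,5],[21,0],[23,6],[25,0]]
[[2,5],[4,13],[13,5],[21,0],[23,6],[25,0]]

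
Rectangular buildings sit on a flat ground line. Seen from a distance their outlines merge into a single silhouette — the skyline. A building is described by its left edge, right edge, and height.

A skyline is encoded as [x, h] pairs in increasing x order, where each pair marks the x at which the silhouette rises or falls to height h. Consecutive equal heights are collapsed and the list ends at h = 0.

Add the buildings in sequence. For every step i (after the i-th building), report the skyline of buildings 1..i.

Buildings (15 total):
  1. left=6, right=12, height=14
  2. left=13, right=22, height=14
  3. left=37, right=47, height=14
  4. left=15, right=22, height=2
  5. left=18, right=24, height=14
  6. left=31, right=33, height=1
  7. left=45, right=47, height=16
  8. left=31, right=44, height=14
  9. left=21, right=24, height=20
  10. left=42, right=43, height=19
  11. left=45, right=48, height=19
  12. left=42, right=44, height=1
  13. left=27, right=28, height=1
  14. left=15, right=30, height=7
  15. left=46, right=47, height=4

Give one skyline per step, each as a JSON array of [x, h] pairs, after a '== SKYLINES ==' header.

== SKYLINES ==
[[6,14],[12,0]]
[[6,14],[12,0],[13,14],[22,0]]
[[6,14],[12,0],[13,14],[22,0],[37,14],[47,0]]
[[6,14],[12,0],[13,14],[22,0],[37,14],[47,0]]
[[6,14],[12,0],[13,14],[24,0],[37,14],[47,0]]
[[6,14],[12,0],[13,14],[24,0],[31,1],[33,0],[37,14],[47,0]]
[[6,14],[12,0],[13,14],[24,0],[31,1],[33,0],[37,14],[45,16],[47,0]]
[[6,14],[12,0],[13,14],[24,0],[31,14],[45,16],[47,0]]
[[6,14],[12,0],[13,14],[21,20],[24,0],[31,14],[45,16],[47,0]]
[[6,14],[12,0],[13,14],[21,20],[24,0],[31,14],[42,19],[43,14],[45,16],[47,0]]
[[6,14],[12,0],[13,14],[21,20],[24,0],[31,14],[42,19],[43,14],[45,19],[48,0]]
[[6,14],[12,0],[13,14],[21,20],[24,0],[31,14],[42,19],[43,14],[45,19],[48,0]]
[[6,14],[12,0],[13,14],[21,20],[24,0],[27,1],[28,0],[31,14],[42,19],[43,14],[45,19],[48,0]]
[[6,14],[12,0],[13,14],[21,20],[24,7],[30,0],[31,14],[42,19],[43,14],[45,19],[48,0]]
[[6,14],[12,0],[13,14],[21,20],[24,7],[30,0],[31,14],[42,19],[43,14],[45,19],[48,0]]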